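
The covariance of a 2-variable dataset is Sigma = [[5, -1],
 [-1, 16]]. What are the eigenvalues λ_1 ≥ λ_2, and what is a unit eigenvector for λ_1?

Step 1 — characteristic polynomial of 2×2 Sigma:
  det(Sigma - λI) = λ² - trace · λ + det = 0.
  trace = 5 + 16 = 21, det = 5·16 - (-1)² = 79.
Step 2 — discriminant:
  Δ = trace² - 4·det = 441 - 316 = 125.
Step 3 — eigenvalues:
  λ = (trace ± √Δ)/2 = (21 ± 11.1803)/2,
  λ_1 = 16.0902,  λ_2 = 4.9098.

Step 4 — unit eigenvector for λ_1: solve (Sigma - λ_1 I)v = 0. First row:
  (5 - 16.0902)·v_x + (-1)·v_y = 0, i.e. (-11.0902)·v_x + (-1)·v_y = 0,
  so v ∝ (b, λ_1 - a) = (-1, 11.0902); multiply by -1 so the first entry is positive: u = (1, -11.0902).
  ||u|| = √((1)² + (-11.0902)²) = √(123.9919) ≈ 11.1352,
  v_1 = u/||u|| ≈ (0.0898, -0.996) (||v_1|| = 1).

λ_1 = 16.0902,  λ_2 = 4.9098;  v_1 ≈ (0.0898, -0.996)


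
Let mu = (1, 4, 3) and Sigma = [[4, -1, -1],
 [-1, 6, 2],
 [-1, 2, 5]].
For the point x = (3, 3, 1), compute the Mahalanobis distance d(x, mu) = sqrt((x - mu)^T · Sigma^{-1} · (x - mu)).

Step 1 — centre the observation: (x - mu) = (2, -1, -2).

Step 2 — invert Sigma (cofactor / det for 3×3, or solve directly):
  Sigma^{-1} = [[0.268, 0.0309, 0.0412],
 [0.0309, 0.1959, -0.0722],
 [0.0412, -0.0722, 0.2371]].

Step 3 — form the quadratic (x - mu)^T · Sigma^{-1} · (x - mu):
  Sigma^{-1} · (x - mu) = (0.4227, 0.0103, -0.3196).
  (x - mu)^T · [Sigma^{-1} · (x - mu)] = (2)·(0.4227) + (-1)·(0.0103) + (-2)·(-0.3196) = 1.4742.

Step 4 — take square root: d = √(1.4742) ≈ 1.2142.

d(x, mu) = √(1.4742) ≈ 1.2142


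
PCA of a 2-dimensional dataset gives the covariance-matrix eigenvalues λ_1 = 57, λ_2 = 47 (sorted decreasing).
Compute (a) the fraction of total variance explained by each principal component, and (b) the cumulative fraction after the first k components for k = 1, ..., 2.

Step 1 — total variance = trace(Sigma) = Σ λ_i = 57 + 47 = 104.

Step 2 — fraction explained by component i = λ_i / Σ λ:
  PC1: 57/104 = 0.5481
  PC2: 47/104 = 0.4519

Step 3 — cumulative fraction after k components = (λ_1 + ... + λ_k) / Σ λ:
  k = 1: 57/104 = 0.5481
  k = 2: (57 + 47)/104 = 104/104 = 1

Summary (fraction, with percent):

explained: PC1 0.5481 (54.81%), PC2 0.4519 (45.19%);  cumulative: 0.5481, 1


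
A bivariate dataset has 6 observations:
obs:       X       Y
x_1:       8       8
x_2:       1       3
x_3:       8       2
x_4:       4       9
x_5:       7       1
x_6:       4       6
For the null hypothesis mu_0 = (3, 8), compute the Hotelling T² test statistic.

Step 1 — sample mean vector:
  mean(X) = (8 + 1 + 8 + 4 + 7 + 4) / 6 = 32/6 = 5.3333
  mean(Y) = (8 + 3 + 2 + 9 + 1 + 6) / 6 = 29/6 = 4.8333
  x̄ = (5.3333, 4.8333),  deviation x̄ - mu_0 = (5.3333, 4.8333) - (3, 8) = (2.3333, -3.1667).

Step 2 — sample covariance matrix, S[i,j] = (1/(n-1)) · Σ_k (x_{k,i} - mean_i) · (x_{k,j} - mean_j), divisor n-1 = 5:
  S[X,X] = ((2.6667)·(2.6667) + (-4.3333)·(-4.3333) + (2.6667)·(2.6667) + (-1.3333)·(-1.3333) + (1.6667)·(1.6667) + (-1.3333)·(-1.3333)) / 5 = 39.3333/5 = 7.8667
  S[X,Y] = ((2.6667)·(3.1667) + (-4.3333)·(-1.8333) + (2.6667)·(-2.8333) + (-1.3333)·(4.1667) + (1.6667)·(-3.8333) + (-1.3333)·(1.1667)) / 5 = -4.6667/5 = -0.9333
  S[Y,Y] = ((3.1667)·(3.1667) + (-1.8333)·(-1.8333) + (-2.8333)·(-2.8333) + (4.1667)·(4.1667) + (-3.8333)·(-3.8333) + (1.1667)·(1.1667)) / 5 = 54.8333/5 = 10.9667
  S = [[7.8667, -0.9333],
 [-0.9333, 10.9667]].

Step 3 — invert S. det(S) = 7.8667·10.9667 - (-0.9333)² = 85.4.
  S^{-1} = (1/det) · [[d, -b], [-b, a]] = [[0.1284, 0.0109],
 [0.0109, 0.0921]].

Step 4 — quadratic form (x̄ - mu_0)^T · S^{-1} · (x̄ - mu_0):
  S^{-1} · (x̄ - mu_0) = (0.265, -0.2662),
  (x̄ - mu_0)^T · [...] = (2.3333)·(0.265) + (-3.1667)·(-0.2662) = 1.4614.

Step 5 — scale by n: T² = 6 · 1.4614 = 8.7681.

T² ≈ 8.7681


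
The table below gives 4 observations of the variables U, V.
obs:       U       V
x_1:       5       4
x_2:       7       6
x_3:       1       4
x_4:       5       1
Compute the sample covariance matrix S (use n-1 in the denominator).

Step 1 — column means:
  mean(U) = (5 + 7 + 1 + 5) / 4 = 18/4 = 4.5
  mean(V) = (4 + 6 + 4 + 1) / 4 = 15/4 = 3.75

Step 2 — sample covariance S[i,j] = (1/(n-1)) · Σ_k (x_{k,i} - mean_i) · (x_{k,j} - mean_j), with n-1 = 3.
  S[U,U] = ((0.5)·(0.5) + (2.5)·(2.5) + (-3.5)·(-3.5) + (0.5)·(0.5)) / 3 = 19/3 = 6.3333
  S[U,V] = ((0.5)·(0.25) + (2.5)·(2.25) + (-3.5)·(0.25) + (0.5)·(-2.75)) / 3 = 3.5/3 = 1.1667
  S[V,V] = ((0.25)·(0.25) + (2.25)·(2.25) + (0.25)·(0.25) + (-2.75)·(-2.75)) / 3 = 12.75/3 = 4.25

S is symmetric (S[j,i] = S[i,j]). Assembling:

S = [[6.3333, 1.1667],
 [1.1667, 4.25]]


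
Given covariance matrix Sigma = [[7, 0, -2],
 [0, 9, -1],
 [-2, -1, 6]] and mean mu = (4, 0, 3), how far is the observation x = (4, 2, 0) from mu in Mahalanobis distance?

Step 1 — centre the observation: (x - mu) = (0, 2, -3).

Step 2 — invert Sigma (cofactor / det for 3×3, or solve directly):
  Sigma^{-1} = [[0.1582, 0.006, 0.0537],
 [0.006, 0.1134, 0.0209],
 [0.0537, 0.0209, 0.1881]].

Step 3 — form the quadratic (x - mu)^T · Sigma^{-1} · (x - mu):
  Sigma^{-1} · (x - mu) = (-0.1493, 0.1642, -0.5224).
  (x - mu)^T · [Sigma^{-1} · (x - mu)] = (0)·(-0.1493) + (2)·(0.1642) + (-3)·(-0.5224) = 1.8955.

Step 4 — take square root: d = √(1.8955) ≈ 1.3768.

d(x, mu) = √(1.8955) ≈ 1.3768


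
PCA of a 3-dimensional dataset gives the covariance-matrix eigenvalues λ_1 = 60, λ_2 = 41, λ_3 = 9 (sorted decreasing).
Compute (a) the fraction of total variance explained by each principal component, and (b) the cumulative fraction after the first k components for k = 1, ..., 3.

Step 1 — total variance = trace(Sigma) = Σ λ_i = 60 + 41 + 9 = 110.

Step 2 — fraction explained by component i = λ_i / Σ λ:
  PC1: 60/110 = 0.5455
  PC2: 41/110 = 0.3727
  PC3: 9/110 = 0.0818

Step 3 — cumulative fraction after k components = (λ_1 + ... + λ_k) / Σ λ:
  k = 1: 60/110 = 0.5455
  k = 2: (60 + 41)/110 = 101/110 = 0.9182
  k = 3: (60 + 41 + 9)/110 = 110/110 = 1

Summary (fraction, with percent):

explained: PC1 0.5455 (54.55%), PC2 0.3727 (37.27%), PC3 0.0818 (8.18%);  cumulative: 0.5455, 0.9182, 1


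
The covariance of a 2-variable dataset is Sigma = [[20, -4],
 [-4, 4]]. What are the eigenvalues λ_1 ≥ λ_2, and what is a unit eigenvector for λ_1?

Step 1 — characteristic polynomial of 2×2 Sigma:
  det(Sigma - λI) = λ² - trace · λ + det = 0.
  trace = 20 + 4 = 24, det = 20·4 - (-4)² = 64.
Step 2 — discriminant:
  Δ = trace² - 4·det = 576 - 256 = 320.
Step 3 — eigenvalues:
  λ = (trace ± √Δ)/2 = (24 ± 17.8885)/2,
  λ_1 = 20.9443,  λ_2 = 3.0557.

Step 4 — unit eigenvector for λ_1: solve (Sigma - λ_1 I)v = 0. First row:
  (20 - 20.9443)·v_x + (-4)·v_y = 0, i.e. (-0.9443)·v_x + (-4)·v_y = 0,
  so v ∝ (b, λ_1 - a) = (-4, 0.9443); multiply by -1 so the first entry is positive: u = (4, -0.9443).
  ||u|| = √((4)² + (-0.9443)²) = √(16.8916) ≈ 4.1099,
  v_1 = u/||u|| ≈ (0.9732, -0.2298) (||v_1|| = 1).

λ_1 = 20.9443,  λ_2 = 3.0557;  v_1 ≈ (0.9732, -0.2298)


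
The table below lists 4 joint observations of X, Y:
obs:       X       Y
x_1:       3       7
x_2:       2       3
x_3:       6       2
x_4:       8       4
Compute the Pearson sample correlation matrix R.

Step 1 — column means:
  mean(X) = (3 + 2 + 6 + 8) / 4 = 19/4 = 4.75
  mean(Y) = (7 + 3 + 2 + 4) / 4 = 16/4 = 4

Step 2 — sample variances and covariances s[i,j] = (1/(n-1)) · Σ_k (x_{k,i} - mean_i) · (x_{k,j} - mean_j), with n-1 = 3:
  s[X,X] = ((-1.75)·(-1.75) + (-2.75)·(-2.75) + (1.25)·(1.25) + (3.25)·(3.25)) / 3 = 22.75/3 = 7.5833
  s[X,Y] = ((-1.75)·(3) + (-2.75)·(-1) + (1.25)·(-2) + (3.25)·(0)) / 3 = -5/3 = -1.6667
  s[Y,Y] = ((3)·(3) + (-1)·(-1) + (-2)·(-2) + (0)·(0)) / 3 = 14/3 = 4.6667
  Sample standard deviations s_i = √(s[i,i]):
  s(X) = √(7.5833) = 2.7538
  s(Y) = √(4.6667) = 2.1602

Step 3 — r_{ij} = s_{ij} / (s_i · s_j):
  r[X,X] = 1 (diagonal).
  r[X,Y] = -1.6667 / (2.7538 · 2.1602) = -1.6667 / 5.9489 = -0.2802
  r[Y,Y] = 1 (diagonal).

R is symmetric with unit diagonal. Assembling:

R = [[1, -0.2802],
 [-0.2802, 1]]


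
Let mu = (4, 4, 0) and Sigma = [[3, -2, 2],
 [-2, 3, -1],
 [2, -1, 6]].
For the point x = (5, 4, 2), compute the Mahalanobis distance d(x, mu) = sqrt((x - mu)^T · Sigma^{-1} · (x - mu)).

Step 1 — centre the observation: (x - mu) = (1, 0, 2).

Step 2 — invert Sigma (cofactor / det for 3×3, or solve directly):
  Sigma^{-1} = [[0.7391, 0.4348, -0.1739],
 [0.4348, 0.6087, -0.0435],
 [-0.1739, -0.0435, 0.2174]].

Step 3 — form the quadratic (x - mu)^T · Sigma^{-1} · (x - mu):
  Sigma^{-1} · (x - mu) = (0.3913, 0.3478, 0.2609).
  (x - mu)^T · [Sigma^{-1} · (x - mu)] = (1)·(0.3913) + (0)·(0.3478) + (2)·(0.2609) = 0.913.

Step 4 — take square root: d = √(0.913) ≈ 0.9555.

d(x, mu) = √(0.913) ≈ 0.9555


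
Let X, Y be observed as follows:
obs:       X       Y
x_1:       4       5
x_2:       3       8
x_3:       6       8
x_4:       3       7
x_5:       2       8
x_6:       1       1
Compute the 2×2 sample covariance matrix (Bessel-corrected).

Step 1 — column means:
  mean(X) = (4 + 3 + 6 + 3 + 2 + 1) / 6 = 19/6 = 3.1667
  mean(Y) = (5 + 8 + 8 + 7 + 8 + 1) / 6 = 37/6 = 6.1667

Step 2 — sample covariance S[i,j] = (1/(n-1)) · Σ_k (x_{k,i} - mean_i) · (x_{k,j} - mean_j), with n-1 = 5.
  S[X,X] = ((0.8333)·(0.8333) + (-0.1667)·(-0.1667) + (2.8333)·(2.8333) + (-0.1667)·(-0.1667) + (-1.1667)·(-1.1667) + (-2.1667)·(-2.1667)) / 5 = 14.8333/5 = 2.9667
  S[X,Y] = ((0.8333)·(-1.1667) + (-0.1667)·(1.8333) + (2.8333)·(1.8333) + (-0.1667)·(0.8333) + (-1.1667)·(1.8333) + (-2.1667)·(-5.1667)) / 5 = 12.8333/5 = 2.5667
  S[Y,Y] = ((-1.1667)·(-1.1667) + (1.8333)·(1.8333) + (1.8333)·(1.8333) + (0.8333)·(0.8333) + (1.8333)·(1.8333) + (-5.1667)·(-5.1667)) / 5 = 38.8333/5 = 7.7667

S is symmetric (S[j,i] = S[i,j]). Assembling:

S = [[2.9667, 2.5667],
 [2.5667, 7.7667]]


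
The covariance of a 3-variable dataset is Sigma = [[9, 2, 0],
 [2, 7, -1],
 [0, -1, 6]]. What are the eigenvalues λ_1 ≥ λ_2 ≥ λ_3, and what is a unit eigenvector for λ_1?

Step 1 — characteristic polynomial p(λ) = det(λI - Sigma) = λ³ - tr·λ² + c_1·λ - det, where tr = trace, c_1 = sum of the principal 2×2 minors, det = det(Sigma):
  tr = 9 + 7 + 6 = 22,
  c_1 = (9·7 - (2)²) + (9·6 - (0)²) + (7·6 - (-1)²) = 59 + 54 + 41 = 154,
  det = 9·(7·6 - (-1)²) - (2)·((2)·6 - (-1)·(0)) + (0)·((2)·(-1) - 7·(0)) = 9·(41) - (2)·(12) + (0)·(-2) = 345.
  So p(λ) = λ³ - 22λ² + 154λ - 345.
Step 2 — look for an integer root (rational root theorem: any rational root is an integer divisor of 345). Testing λ = 5:
  p(5) = 125 - 550 + 770 - 345 = 0  ✓
  Dividing out (λ - 5): p(λ) = (λ - 5)(λ² - 17λ + 69).
Step 3 — remaining eigenvalues from the quadratic λ² - 17λ + 69 = 0:
  Δ = 17² - 4·69 = 289 - 276 = 13,  λ = (17 ± √13)/2 = (17 ± 3.6056)/2 ≈ 10.3028 or 6.6972.
  Sorted: λ_1 = 10.3028,  λ_2 = 6.6972,  λ_3 = 5  (check: sum = 22 = tr ✓).

Step 4 — unit eigenvector for λ_1 ≈ 10.3028: v spans the null space of (Sigma - λ_1 I), whose rows are
  r_1 = (-1.3028, 2, 0),  r_2 = (2, -3.3028, -1),  r_3 = (0, -1, -4.3028).
  v is orthogonal to every row, so take v ∝ r_1 × r_2 = ((2)·(-1) - (0)·(-3.3028), (0)·(2) - (-1.3028)·(-1), (-1.3028)·(-3.3028) - (2)·(2)) ≈ (-2, -1.3028, 0.3028).
  Rescale (multiply by -1 so the first nonzero entry is positive): u = (2, 1.3028, -0.3028).
  ||u|| = √((2)² + (1.3028)² + (-0.3028)²) = √(5.7889) ≈ 2.406,  v_1 = u/||u|| ≈ (0.8313, 0.5415, -0.1258) (||v_1|| = 1).

λ_1 = 10.3028,  λ_2 = 6.6972,  λ_3 = 5;  v_1 ≈ (0.8313, 0.5415, -0.1258)


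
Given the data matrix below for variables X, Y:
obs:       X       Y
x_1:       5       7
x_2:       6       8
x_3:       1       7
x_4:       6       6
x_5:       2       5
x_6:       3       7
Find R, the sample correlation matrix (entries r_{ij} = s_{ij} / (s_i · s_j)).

Step 1 — column means:
  mean(X) = (5 + 6 + 1 + 6 + 2 + 3) / 6 = 23/6 = 3.8333
  mean(Y) = (7 + 8 + 7 + 6 + 5 + 7) / 6 = 40/6 = 6.6667

Step 2 — sample variances and covariances s[i,j] = (1/(n-1)) · Σ_k (x_{k,i} - mean_i) · (x_{k,j} - mean_j), with n-1 = 5:
  s[X,X] = ((1.1667)·(1.1667) + (2.1667)·(2.1667) + (-2.8333)·(-2.8333) + (2.1667)·(2.1667) + (-1.8333)·(-1.8333) + (-0.8333)·(-0.8333)) / 5 = 22.8333/5 = 4.5667
  s[X,Y] = ((1.1667)·(0.3333) + (2.1667)·(1.3333) + (-2.8333)·(0.3333) + (2.1667)·(-0.6667) + (-1.8333)·(-1.6667) + (-0.8333)·(0.3333)) / 5 = 3.6667/5 = 0.7333
  s[Y,Y] = ((0.3333)·(0.3333) + (1.3333)·(1.3333) + (0.3333)·(0.3333) + (-0.6667)·(-0.6667) + (-1.6667)·(-1.6667) + (0.3333)·(0.3333)) / 5 = 5.3333/5 = 1.0667
  Sample standard deviations s_i = √(s[i,i]):
  s(X) = √(4.5667) = 2.137
  s(Y) = √(1.0667) = 1.0328

Step 3 — r_{ij} = s_{ij} / (s_i · s_j):
  r[X,X] = 1 (diagonal).
  r[X,Y] = 0.7333 / (2.137 · 1.0328) = 0.7333 / 2.2071 = 0.3323
  r[Y,Y] = 1 (diagonal).

R is symmetric with unit diagonal. Assembling:

R = [[1, 0.3323],
 [0.3323, 1]]


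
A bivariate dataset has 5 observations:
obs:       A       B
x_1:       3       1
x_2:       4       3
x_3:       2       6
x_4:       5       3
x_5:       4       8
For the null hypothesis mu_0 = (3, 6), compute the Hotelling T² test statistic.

Step 1 — sample mean vector:
  mean(A) = (3 + 4 + 2 + 5 + 4) / 5 = 18/5 = 3.6
  mean(B) = (1 + 3 + 6 + 3 + 8) / 5 = 21/5 = 4.2
  x̄ = (3.6, 4.2),  deviation x̄ - mu_0 = (3.6, 4.2) - (3, 6) = (0.6, -1.8).

Step 2 — sample covariance matrix, S[i,j] = (1/(n-1)) · Σ_k (x_{k,i} - mean_i) · (x_{k,j} - mean_j), divisor n-1 = 4:
  S[A,A] = ((-0.6)·(-0.6) + (0.4)·(0.4) + (-1.6)·(-1.6) + (1.4)·(1.4) + (0.4)·(0.4)) / 4 = 5.2/4 = 1.3
  S[A,B] = ((-0.6)·(-3.2) + (0.4)·(-1.2) + (-1.6)·(1.8) + (1.4)·(-1.2) + (0.4)·(3.8)) / 4 = -1.6/4 = -0.4
  S[B,B] = ((-3.2)·(-3.2) + (-1.2)·(-1.2) + (1.8)·(1.8) + (-1.2)·(-1.2) + (3.8)·(3.8)) / 4 = 30.8/4 = 7.7
  S = [[1.3, -0.4],
 [-0.4, 7.7]].

Step 3 — invert S. det(S) = 1.3·7.7 - (-0.4)² = 9.85.
  S^{-1} = (1/det) · [[d, -b], [-b, a]] = [[0.7817, 0.0406],
 [0.0406, 0.132]].

Step 4 — quadratic form (x̄ - mu_0)^T · S^{-1} · (x̄ - mu_0):
  S^{-1} · (x̄ - mu_0) = (0.3959, -0.2132),
  (x̄ - mu_0)^T · [...] = (0.6)·(0.3959) + (-1.8)·(-0.2132) = 0.6213.

Step 5 — scale by n: T² = 5 · 0.6213 = 3.1066.

T² ≈ 3.1066


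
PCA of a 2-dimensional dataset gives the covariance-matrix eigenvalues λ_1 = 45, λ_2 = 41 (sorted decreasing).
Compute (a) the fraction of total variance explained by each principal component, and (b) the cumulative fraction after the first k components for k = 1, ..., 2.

Step 1 — total variance = trace(Sigma) = Σ λ_i = 45 + 41 = 86.

Step 2 — fraction explained by component i = λ_i / Σ λ:
  PC1: 45/86 = 0.5233
  PC2: 41/86 = 0.4767

Step 3 — cumulative fraction after k components = (λ_1 + ... + λ_k) / Σ λ:
  k = 1: 45/86 = 0.5233
  k = 2: (45 + 41)/86 = 86/86 = 1

Summary (fraction, with percent):

explained: PC1 0.5233 (52.33%), PC2 0.4767 (47.67%);  cumulative: 0.5233, 1


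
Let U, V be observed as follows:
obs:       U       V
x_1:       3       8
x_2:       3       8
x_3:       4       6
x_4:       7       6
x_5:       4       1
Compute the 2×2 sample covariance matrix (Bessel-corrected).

Step 1 — column means:
  mean(U) = (3 + 3 + 4 + 7 + 4) / 5 = 21/5 = 4.2
  mean(V) = (8 + 8 + 6 + 6 + 1) / 5 = 29/5 = 5.8

Step 2 — sample covariance S[i,j] = (1/(n-1)) · Σ_k (x_{k,i} - mean_i) · (x_{k,j} - mean_j), with n-1 = 4.
  S[U,U] = ((-1.2)·(-1.2) + (-1.2)·(-1.2) + (-0.2)·(-0.2) + (2.8)·(2.8) + (-0.2)·(-0.2)) / 4 = 10.8/4 = 2.7
  S[U,V] = ((-1.2)·(2.2) + (-1.2)·(2.2) + (-0.2)·(0.2) + (2.8)·(0.2) + (-0.2)·(-4.8)) / 4 = -3.8/4 = -0.95
  S[V,V] = ((2.2)·(2.2) + (2.2)·(2.2) + (0.2)·(0.2) + (0.2)·(0.2) + (-4.8)·(-4.8)) / 4 = 32.8/4 = 8.2

S is symmetric (S[j,i] = S[i,j]). Assembling:

S = [[2.7, -0.95],
 [-0.95, 8.2]]


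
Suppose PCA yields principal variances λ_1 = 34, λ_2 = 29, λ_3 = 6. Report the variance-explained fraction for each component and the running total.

Step 1 — total variance = trace(Sigma) = Σ λ_i = 34 + 29 + 6 = 69.

Step 2 — fraction explained by component i = λ_i / Σ λ:
  PC1: 34/69 = 0.4928
  PC2: 29/69 = 0.4203
  PC3: 6/69 = 0.087

Step 3 — cumulative fraction after k components = (λ_1 + ... + λ_k) / Σ λ:
  k = 1: 34/69 = 0.4928
  k = 2: (34 + 29)/69 = 63/69 = 0.913
  k = 3: (34 + 29 + 6)/69 = 69/69 = 1

Summary (fraction, with percent):

explained: PC1 0.4928 (49.28%), PC2 0.4203 (42.03%), PC3 0.087 (8.7%);  cumulative: 0.4928, 0.913, 1


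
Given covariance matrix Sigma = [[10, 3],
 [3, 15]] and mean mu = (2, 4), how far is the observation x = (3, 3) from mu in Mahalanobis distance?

Step 1 — centre the observation: (x - mu) = (1, -1).

Step 2 — invert Sigma. det(Sigma) = 10·15 - (3)² = 141.
  Sigma^{-1} = (1/det) · [[d, -b], [-b, a]] = [[0.1064, -0.0213],
 [-0.0213, 0.0709]].

Step 3 — form the quadratic (x - mu)^T · Sigma^{-1} · (x - mu):
  Sigma^{-1} · (x - mu) = (0.1277, -0.0922).
  (x - mu)^T · [Sigma^{-1} · (x - mu)] = (1)·(0.1277) + (-1)·(-0.0922) = 0.2199.

Step 4 — take square root: d = √(0.2199) ≈ 0.4689.

d(x, mu) = √(0.2199) ≈ 0.4689


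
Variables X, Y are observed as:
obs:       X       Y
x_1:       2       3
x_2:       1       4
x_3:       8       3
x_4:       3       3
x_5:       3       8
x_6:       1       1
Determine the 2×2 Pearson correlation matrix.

Step 1 — column means:
  mean(X) = (2 + 1 + 8 + 3 + 3 + 1) / 6 = 18/6 = 3
  mean(Y) = (3 + 4 + 3 + 3 + 8 + 1) / 6 = 22/6 = 3.6667

Step 2 — sample variances and covariances s[i,j] = (1/(n-1)) · Σ_k (x_{k,i} - mean_i) · (x_{k,j} - mean_j), with n-1 = 5:
  s[X,X] = ((-1)·(-1) + (-2)·(-2) + (5)·(5) + (0)·(0) + (0)·(0) + (-2)·(-2)) / 5 = 34/5 = 6.8
  s[X,Y] = ((-1)·(-0.6667) + (-2)·(0.3333) + (5)·(-0.6667) + (0)·(-0.6667) + (0)·(4.3333) + (-2)·(-2.6667)) / 5 = 2/5 = 0.4
  s[Y,Y] = ((-0.6667)·(-0.6667) + (0.3333)·(0.3333) + (-0.6667)·(-0.6667) + (-0.6667)·(-0.6667) + (4.3333)·(4.3333) + (-2.6667)·(-2.6667)) / 5 = 27.3333/5 = 5.4667
  Sample standard deviations s_i = √(s[i,i]):
  s(X) = √(6.8) = 2.6077
  s(Y) = √(5.4667) = 2.3381

Step 3 — r_{ij} = s_{ij} / (s_i · s_j):
  r[X,X] = 1 (diagonal).
  r[X,Y] = 0.4 / (2.6077 · 2.3381) = 0.4 / 6.097 = 0.0656
  r[Y,Y] = 1 (diagonal).

R is symmetric with unit diagonal. Assembling:

R = [[1, 0.0656],
 [0.0656, 1]]


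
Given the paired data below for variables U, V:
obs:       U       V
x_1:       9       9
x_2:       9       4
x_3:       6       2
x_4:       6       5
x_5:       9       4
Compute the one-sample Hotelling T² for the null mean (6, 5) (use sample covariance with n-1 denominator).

Step 1 — sample mean vector:
  mean(U) = (9 + 9 + 6 + 6 + 9) / 5 = 39/5 = 7.8
  mean(V) = (9 + 4 + 2 + 5 + 4) / 5 = 24/5 = 4.8
  x̄ = (7.8, 4.8),  deviation x̄ - mu_0 = (7.8, 4.8) - (6, 5) = (1.8, -0.2).

Step 2 — sample covariance matrix, S[i,j] = (1/(n-1)) · Σ_k (x_{k,i} - mean_i) · (x_{k,j} - mean_j), divisor n-1 = 4:
  S[U,U] = ((1.2)·(1.2) + (1.2)·(1.2) + (-1.8)·(-1.8) + (-1.8)·(-1.8) + (1.2)·(1.2)) / 4 = 10.8/4 = 2.7
  S[U,V] = ((1.2)·(4.2) + (1.2)·(-0.8) + (-1.8)·(-2.8) + (-1.8)·(0.2) + (1.2)·(-0.8)) / 4 = 7.8/4 = 1.95
  S[V,V] = ((4.2)·(4.2) + (-0.8)·(-0.8) + (-2.8)·(-2.8) + (0.2)·(0.2) + (-0.8)·(-0.8)) / 4 = 26.8/4 = 6.7
  S = [[2.7, 1.95],
 [1.95, 6.7]].

Step 3 — invert S. det(S) = 2.7·6.7 - (1.95)² = 14.2875.
  S^{-1} = (1/det) · [[d, -b], [-b, a]] = [[0.4689, -0.1365],
 [-0.1365, 0.189]].

Step 4 — quadratic form (x̄ - mu_0)^T · S^{-1} · (x̄ - mu_0):
  S^{-1} · (x̄ - mu_0) = (0.8714, -0.2835),
  (x̄ - mu_0)^T · [...] = (1.8)·(0.8714) + (-0.2)·(-0.2835) = 1.6252.

Step 5 — scale by n: T² = 5 · 1.6252 = 8.126.

T² ≈ 8.126


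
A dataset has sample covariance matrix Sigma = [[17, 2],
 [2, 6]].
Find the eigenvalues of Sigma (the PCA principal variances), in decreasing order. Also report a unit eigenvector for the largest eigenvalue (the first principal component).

Step 1 — characteristic polynomial of 2×2 Sigma:
  det(Sigma - λI) = λ² - trace · λ + det = 0.
  trace = 17 + 6 = 23, det = 17·6 - (2)² = 98.
Step 2 — discriminant:
  Δ = trace² - 4·det = 529 - 392 = 137.
Step 3 — eigenvalues:
  λ = (trace ± √Δ)/2 = (23 ± 11.7047)/2,
  λ_1 = 17.3523,  λ_2 = 5.6477.

Step 4 — unit eigenvector for λ_1: solve (Sigma - λ_1 I)v = 0. First row:
  (17 - 17.3523)·v_x + (2)·v_y = 0, i.e. (-0.3523)·v_x + (2)·v_y = 0,
  so v ∝ (b, λ_1 - a) = (2, 0.3523) = u.
  ||u|| = √((2)² + (0.3523)²) = √(4.1242) ≈ 2.0308,
  v_1 = u/||u|| ≈ (0.9848, 0.1735) (||v_1|| = 1).

λ_1 = 17.3523,  λ_2 = 5.6477;  v_1 ≈ (0.9848, 0.1735)


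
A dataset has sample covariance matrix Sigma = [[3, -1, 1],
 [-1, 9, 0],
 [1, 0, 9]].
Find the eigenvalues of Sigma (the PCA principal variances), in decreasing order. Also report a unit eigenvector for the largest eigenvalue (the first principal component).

Step 1 — characteristic polynomial p(λ) = det(λI - Sigma) = λ³ - tr·λ² + c_1·λ - det, where tr = trace, c_1 = sum of the principal 2×2 minors, det = det(Sigma):
  tr = 3 + 9 + 9 = 21,
  c_1 = (3·9 - (-1)²) + (3·9 - (1)²) + (9·9 - (0)²) = 26 + 26 + 81 = 133,
  det = 3·(9·9 - (0)²) - (-1)·((-1)·9 - (0)·(1)) + (1)·((-1)·(0) - 9·(1)) = 3·(81) - (-1)·(-9) + (1)·(-9) = 225.
  So p(λ) = λ³ - 21λ² + 133λ - 225.
Step 2 — look for an integer root (rational root theorem: any rational root is an integer divisor of 225). Testing λ = 9:
  p(9) = 729 - 1701 + 1197 - 225 = 0  ✓
  Dividing out (λ - 9): p(λ) = (λ - 9)(λ² - 12λ + 25).
Step 3 — remaining eigenvalues from the quadratic λ² - 12λ + 25 = 0:
  Δ = 12² - 4·25 = 144 - 100 = 44,  λ = (12 ± √44)/2 = (12 ± 6.6332)/2 ≈ 9.3166 or 2.6834.
  Sorted: λ_1 = 9.3166,  λ_2 = 9,  λ_3 = 2.6834  (check: sum = 21 = tr ✓).

Step 4 — unit eigenvector for λ_1 ≈ 9.3166: v spans the null space of (Sigma - λ_1 I), whose rows are
  r_1 = (-6.3166, -1, 1),  r_2 = (-1, -0.3166, 0),  r_3 = (1, 0, -0.3166).
  v is orthogonal to every row, so take v ∝ r_1 × r_2 = ((-1)·(0) - (1)·(-0.3166), (1)·(-1) - (-6.3166)·(0), (-6.3166)·(-0.3166) - (-1)·(-1)) ≈ (0.3166, -1, 1).
  Let u = (0.3166, -1, 1).
  ||u|| = √((0.3166)² + (-1)² + (1)²) = √(2.1003) ≈ 1.4492,  v_1 = u/||u|| ≈ (0.2185, -0.69, 0.69) (||v_1|| = 1).

λ_1 = 9.3166,  λ_2 = 9,  λ_3 = 2.6834;  v_1 ≈ (0.2185, -0.69, 0.69)


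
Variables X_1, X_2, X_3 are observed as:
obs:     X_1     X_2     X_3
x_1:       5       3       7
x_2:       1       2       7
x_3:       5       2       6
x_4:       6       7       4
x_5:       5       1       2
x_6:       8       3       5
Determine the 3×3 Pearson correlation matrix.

Step 1 — column means:
  mean(X_1) = (5 + 1 + 5 + 6 + 5 + 8) / 6 = 30/6 = 5
  mean(X_2) = (3 + 2 + 2 + 7 + 1 + 3) / 6 = 18/6 = 3
  mean(X_3) = (7 + 7 + 6 + 4 + 2 + 5) / 6 = 31/6 = 5.1667

Step 2 — sample variances and covariances s[i,j] = (1/(n-1)) · Σ_k (x_{k,i} - mean_i) · (x_{k,j} - mean_j), with n-1 = 5:
  s[X_1,X_1] = ((0)·(0) + (-4)·(-4) + (0)·(0) + (1)·(1) + (0)·(0) + (3)·(3)) / 5 = 26/5 = 5.2
  s[X_1,X_2] = ((0)·(0) + (-4)·(-1) + (0)·(-1) + (1)·(4) + (0)·(-2) + (3)·(0)) / 5 = 8/5 = 1.6
  s[X_1,X_3] = ((0)·(1.8333) + (-4)·(1.8333) + (0)·(0.8333) + (1)·(-1.1667) + (0)·(-3.1667) + (3)·(-0.1667)) / 5 = -9/5 = -1.8
  s[X_2,X_2] = ((0)·(0) + (-1)·(-1) + (-1)·(-1) + (4)·(4) + (-2)·(-2) + (0)·(0)) / 5 = 22/5 = 4.4
  s[X_2,X_3] = ((0)·(1.8333) + (-1)·(1.8333) + (-1)·(0.8333) + (4)·(-1.1667) + (-2)·(-3.1667) + (0)·(-0.1667)) / 5 = -1/5 = -0.2
  s[X_3,X_3] = ((1.8333)·(1.8333) + (1.8333)·(1.8333) + (0.8333)·(0.8333) + (-1.1667)·(-1.1667) + (-3.1667)·(-3.1667) + (-0.1667)·(-0.1667)) / 5 = 18.8333/5 = 3.7667
  Sample standard deviations s_i = √(s[i,i]):
  s(X_1) = √(5.2) = 2.2804
  s(X_2) = √(4.4) = 2.0976
  s(X_3) = √(3.7667) = 1.9408

Step 3 — r_{ij} = s_{ij} / (s_i · s_j):
  r[X_1,X_1] = 1 (diagonal).
  r[X_1,X_2] = 1.6 / (2.2804 · 2.0976) = 1.6 / 4.7833 = 0.3345
  r[X_1,X_3] = -1.8 / (2.2804 · 1.9408) = -1.8 / 4.4257 = -0.4067
  r[X_2,X_2] = 1 (diagonal).
  r[X_2,X_3] = -0.2 / (2.0976 · 1.9408) = -0.2 / 4.071 = -0.0491
  r[X_3,X_3] = 1 (diagonal).

R is symmetric with unit diagonal. Assembling:

R = [[1, 0.3345, -0.4067],
 [0.3345, 1, -0.0491],
 [-0.4067, -0.0491, 1]]


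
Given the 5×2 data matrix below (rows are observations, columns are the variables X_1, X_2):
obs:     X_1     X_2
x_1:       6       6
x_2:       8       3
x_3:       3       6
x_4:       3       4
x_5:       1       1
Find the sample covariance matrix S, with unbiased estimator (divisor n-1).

Step 1 — column means:
  mean(X_1) = (6 + 8 + 3 + 3 + 1) / 5 = 21/5 = 4.2
  mean(X_2) = (6 + 3 + 6 + 4 + 1) / 5 = 20/5 = 4

Step 2 — sample covariance S[i,j] = (1/(n-1)) · Σ_k (x_{k,i} - mean_i) · (x_{k,j} - mean_j), with n-1 = 4.
  S[X_1,X_1] = ((1.8)·(1.8) + (3.8)·(3.8) + (-1.2)·(-1.2) + (-1.2)·(-1.2) + (-3.2)·(-3.2)) / 4 = 30.8/4 = 7.7
  S[X_1,X_2] = ((1.8)·(2) + (3.8)·(-1) + (-1.2)·(2) + (-1.2)·(0) + (-3.2)·(-3)) / 4 = 7/4 = 1.75
  S[X_2,X_2] = ((2)·(2) + (-1)·(-1) + (2)·(2) + (0)·(0) + (-3)·(-3)) / 4 = 18/4 = 4.5

S is symmetric (S[j,i] = S[i,j]). Assembling:

S = [[7.7, 1.75],
 [1.75, 4.5]]


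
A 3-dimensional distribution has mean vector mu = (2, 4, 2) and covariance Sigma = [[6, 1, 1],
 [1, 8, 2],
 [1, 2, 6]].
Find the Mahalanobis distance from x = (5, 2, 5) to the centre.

Step 1 — centre the observation: (x - mu) = (3, -2, 3).

Step 2 — invert Sigma (cofactor / det for 3×3, or solve directly):
  Sigma^{-1} = [[0.1732, -0.0157, -0.0236],
 [-0.0157, 0.1378, -0.0433],
 [-0.0236, -0.0433, 0.185]].

Step 3 — form the quadratic (x - mu)^T · Sigma^{-1} · (x - mu):
  Sigma^{-1} · (x - mu) = (0.4803, -0.4528, 0.5709).
  (x - mu)^T · [Sigma^{-1} · (x - mu)] = (3)·(0.4803) + (-2)·(-0.4528) + (3)·(0.5709) = 4.0591.

Step 4 — take square root: d = √(4.0591) ≈ 2.0147.

d(x, mu) = √(4.0591) ≈ 2.0147


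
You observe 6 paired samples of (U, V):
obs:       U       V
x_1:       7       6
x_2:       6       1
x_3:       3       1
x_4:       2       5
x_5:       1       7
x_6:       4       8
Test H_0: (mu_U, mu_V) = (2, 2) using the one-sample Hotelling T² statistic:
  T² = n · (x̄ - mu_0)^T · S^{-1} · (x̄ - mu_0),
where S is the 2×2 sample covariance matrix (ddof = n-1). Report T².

Step 1 — sample mean vector:
  mean(U) = (7 + 6 + 3 + 2 + 1 + 4) / 6 = 23/6 = 3.8333
  mean(V) = (6 + 1 + 1 + 5 + 7 + 8) / 6 = 28/6 = 4.6667
  x̄ = (3.8333, 4.6667),  deviation x̄ - mu_0 = (3.8333, 4.6667) - (2, 2) = (1.8333, 2.6667).

Step 2 — sample covariance matrix, S[i,j] = (1/(n-1)) · Σ_k (x_{k,i} - mean_i) · (x_{k,j} - mean_j), divisor n-1 = 5:
  S[U,U] = ((3.1667)·(3.1667) + (2.1667)·(2.1667) + (-0.8333)·(-0.8333) + (-1.8333)·(-1.8333) + (-2.8333)·(-2.8333) + (0.1667)·(0.1667)) / 5 = 26.8333/5 = 5.3667
  S[U,V] = ((3.1667)·(1.3333) + (2.1667)·(-3.6667) + (-0.8333)·(-3.6667) + (-1.8333)·(0.3333) + (-2.8333)·(2.3333) + (0.1667)·(3.3333)) / 5 = -7.3333/5 = -1.4667
  S[V,V] = ((1.3333)·(1.3333) + (-3.6667)·(-3.6667) + (-3.6667)·(-3.6667) + (0.3333)·(0.3333) + (2.3333)·(2.3333) + (3.3333)·(3.3333)) / 5 = 45.3333/5 = 9.0667
  S = [[5.3667, -1.4667],
 [-1.4667, 9.0667]].

Step 3 — invert S. det(S) = 5.3667·9.0667 - (-1.4667)² = 46.5067.
  S^{-1} = (1/det) · [[d, -b], [-b, a]] = [[0.195, 0.0315],
 [0.0315, 0.1154]].

Step 4 — quadratic form (x̄ - mu_0)^T · S^{-1} · (x̄ - mu_0):
  S^{-1} · (x̄ - mu_0) = (0.4415, 0.3655),
  (x̄ - mu_0)^T · [...] = (1.8333)·(0.4415) + (2.6667)·(0.3655) = 1.7842.

Step 5 — scale by n: T² = 6 · 1.7842 = 10.7053.

T² ≈ 10.7053


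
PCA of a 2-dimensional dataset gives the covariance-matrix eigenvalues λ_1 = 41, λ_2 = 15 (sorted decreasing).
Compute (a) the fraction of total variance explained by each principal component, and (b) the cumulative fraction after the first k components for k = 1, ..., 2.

Step 1 — total variance = trace(Sigma) = Σ λ_i = 41 + 15 = 56.

Step 2 — fraction explained by component i = λ_i / Σ λ:
  PC1: 41/56 = 0.7321
  PC2: 15/56 = 0.2679

Step 3 — cumulative fraction after k components = (λ_1 + ... + λ_k) / Σ λ:
  k = 1: 41/56 = 0.7321
  k = 2: (41 + 15)/56 = 56/56 = 1

Summary (fraction, with percent):

explained: PC1 0.7321 (73.21%), PC2 0.2679 (26.79%);  cumulative: 0.7321, 1


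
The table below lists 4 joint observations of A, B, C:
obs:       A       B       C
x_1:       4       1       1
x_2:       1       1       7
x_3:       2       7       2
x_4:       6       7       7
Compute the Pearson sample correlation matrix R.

Step 1 — column means:
  mean(A) = (4 + 1 + 2 + 6) / 4 = 13/4 = 3.25
  mean(B) = (1 + 1 + 7 + 7) / 4 = 16/4 = 4
  mean(C) = (1 + 7 + 2 + 7) / 4 = 17/4 = 4.25

Step 2 — sample variances and covariances s[i,j] = (1/(n-1)) · Σ_k (x_{k,i} - mean_i) · (x_{k,j} - mean_j), with n-1 = 3:
  s[A,A] = ((0.75)·(0.75) + (-2.25)·(-2.25) + (-1.25)·(-1.25) + (2.75)·(2.75)) / 3 = 14.75/3 = 4.9167
  s[A,B] = ((0.75)·(-3) + (-2.25)·(-3) + (-1.25)·(3) + (2.75)·(3)) / 3 = 9/3 = 3
  s[A,C] = ((0.75)·(-3.25) + (-2.25)·(2.75) + (-1.25)·(-2.25) + (2.75)·(2.75)) / 3 = 1.75/3 = 0.5833
  s[B,B] = ((-3)·(-3) + (-3)·(-3) + (3)·(3) + (3)·(3)) / 3 = 36/3 = 12
  s[B,C] = ((-3)·(-3.25) + (-3)·(2.75) + (3)·(-2.25) + (3)·(2.75)) / 3 = 3/3 = 1
  s[C,C] = ((-3.25)·(-3.25) + (2.75)·(2.75) + (-2.25)·(-2.25) + (2.75)·(2.75)) / 3 = 30.75/3 = 10.25
  Sample standard deviations s_i = √(s[i,i]):
  s(A) = √(4.9167) = 2.2174
  s(B) = √(12) = 3.4641
  s(C) = √(10.25) = 3.2016

Step 3 — r_{ij} = s_{ij} / (s_i · s_j):
  r[A,A] = 1 (diagonal).
  r[A,B] = 3 / (2.2174 · 3.4641) = 3 / 7.6811 = 0.3906
  r[A,C] = 0.5833 / (2.2174 · 3.2016) = 0.5833 / 7.099 = 0.0822
  r[B,B] = 1 (diagonal).
  r[B,C] = 1 / (3.4641 · 3.2016) = 1 / 11.0905 = 0.0902
  r[C,C] = 1 (diagonal).

R is symmetric with unit diagonal. Assembling:

R = [[1, 0.3906, 0.0822],
 [0.3906, 1, 0.0902],
 [0.0822, 0.0902, 1]]


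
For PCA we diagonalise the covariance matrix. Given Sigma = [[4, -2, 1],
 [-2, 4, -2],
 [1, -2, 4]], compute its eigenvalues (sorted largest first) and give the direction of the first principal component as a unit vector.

Step 1 — characteristic polynomial p(λ) = det(λI - Sigma) = λ³ - tr·λ² + c_1·λ - det, where tr = trace, c_1 = sum of the principal 2×2 minors, det = det(Sigma):
  tr = 4 + 4 + 4 = 12,
  c_1 = (4·4 - (-2)²) + (4·4 - (1)²) + (4·4 - (-2)²) = 12 + 15 + 12 = 39,
  det = 4·(4·4 - (-2)²) - (-2)·((-2)·4 - (-2)·(1)) + (1)·((-2)·(-2) - 4·(1)) = 4·(12) - (-2)·(-6) + (1)·(0) = 36.
  So p(λ) = λ³ - 12λ² + 39λ - 36.
Step 2 — look for an integer root (rational root theorem: any rational root is an integer divisor of 36). Testing λ = 3:
  p(3) = 27 - 108 + 117 - 36 = 0  ✓
  Dividing out (λ - 3): p(λ) = (λ - 3)(λ² - 9λ + 12).
Step 3 — remaining eigenvalues from the quadratic λ² - 9λ + 12 = 0:
  Δ = 9² - 4·12 = 81 - 48 = 33,  λ = (9 ± √33)/2 = (9 ± 5.7446)/2 ≈ 7.3723 or 1.6277.
  Sorted: λ_1 = 7.3723,  λ_2 = 3,  λ_3 = 1.6277  (check: sum = 12 = tr ✓).

Step 4 — unit eigenvector for λ_1 ≈ 7.3723: v spans the null space of (Sigma - λ_1 I), whose rows are
  r_1 = (-3.3723, -2, 1),  r_2 = (-2, -3.3723, -2),  r_3 = (1, -2, -3.3723).
  v is orthogonal to every row, so take v ∝ r_1 × r_2 = ((-2)·(-2) - (1)·(-3.3723), (1)·(-2) - (-3.3723)·(-2), (-3.3723)·(-3.3723) - (-2)·(-2)) ≈ (7.3723, -8.7446, 7.3723).
  Let u = (7.3723, -8.7446, 7.3723).
  ||u|| = √((7.3723)² + (-8.7446)² + (7.3723)²) = √(185.1684) ≈ 13.6077,  v_1 = u/||u|| ≈ (0.5418, -0.6426, 0.5418) (||v_1|| = 1).

λ_1 = 7.3723,  λ_2 = 3,  λ_3 = 1.6277;  v_1 ≈ (0.5418, -0.6426, 0.5418)


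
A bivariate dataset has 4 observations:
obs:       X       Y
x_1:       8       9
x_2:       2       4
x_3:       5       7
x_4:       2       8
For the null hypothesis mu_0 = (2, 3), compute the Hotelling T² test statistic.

Step 1 — sample mean vector:
  mean(X) = (8 + 2 + 5 + 2) / 4 = 17/4 = 4.25
  mean(Y) = (9 + 4 + 7 + 8) / 4 = 28/4 = 7
  x̄ = (4.25, 7),  deviation x̄ - mu_0 = (4.25, 7) - (2, 3) = (2.25, 4).

Step 2 — sample covariance matrix, S[i,j] = (1/(n-1)) · Σ_k (x_{k,i} - mean_i) · (x_{k,j} - mean_j), divisor n-1 = 3:
  S[X,X] = ((3.75)·(3.75) + (-2.25)·(-2.25) + (0.75)·(0.75) + (-2.25)·(-2.25)) / 3 = 24.75/3 = 8.25
  S[X,Y] = ((3.75)·(2) + (-2.25)·(-3) + (0.75)·(0) + (-2.25)·(1)) / 3 = 12/3 = 4
  S[Y,Y] = ((2)·(2) + (-3)·(-3) + (0)·(0) + (1)·(1)) / 3 = 14/3 = 4.6667
  S = [[8.25, 4],
 [4, 4.6667]].

Step 3 — invert S. det(S) = 8.25·4.6667 - (4)² = 22.5.
  S^{-1} = (1/det) · [[d, -b], [-b, a]] = [[0.2074, -0.1778],
 [-0.1778, 0.3667]].

Step 4 — quadratic form (x̄ - mu_0)^T · S^{-1} · (x̄ - mu_0):
  S^{-1} · (x̄ - mu_0) = (-0.2444, 1.0667),
  (x̄ - mu_0)^T · [...] = (2.25)·(-0.2444) + (4)·(1.0667) = 3.7167.

Step 5 — scale by n: T² = 4 · 3.7167 = 14.8667.

T² ≈ 14.8667


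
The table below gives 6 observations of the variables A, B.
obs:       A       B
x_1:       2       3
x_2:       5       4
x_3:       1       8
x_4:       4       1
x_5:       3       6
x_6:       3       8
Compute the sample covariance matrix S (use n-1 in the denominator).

Step 1 — column means:
  mean(A) = (2 + 5 + 1 + 4 + 3 + 3) / 6 = 18/6 = 3
  mean(B) = (3 + 4 + 8 + 1 + 6 + 8) / 6 = 30/6 = 5

Step 2 — sample covariance S[i,j] = (1/(n-1)) · Σ_k (x_{k,i} - mean_i) · (x_{k,j} - mean_j), with n-1 = 5.
  S[A,A] = ((-1)·(-1) + (2)·(2) + (-2)·(-2) + (1)·(1) + (0)·(0) + (0)·(0)) / 5 = 10/5 = 2
  S[A,B] = ((-1)·(-2) + (2)·(-1) + (-2)·(3) + (1)·(-4) + (0)·(1) + (0)·(3)) / 5 = -10/5 = -2
  S[B,B] = ((-2)·(-2) + (-1)·(-1) + (3)·(3) + (-4)·(-4) + (1)·(1) + (3)·(3)) / 5 = 40/5 = 8

S is symmetric (S[j,i] = S[i,j]). Assembling:

S = [[2, -2],
 [-2, 8]]


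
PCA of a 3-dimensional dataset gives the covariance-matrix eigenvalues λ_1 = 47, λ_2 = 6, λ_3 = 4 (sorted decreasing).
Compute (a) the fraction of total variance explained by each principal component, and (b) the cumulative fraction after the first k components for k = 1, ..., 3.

Step 1 — total variance = trace(Sigma) = Σ λ_i = 47 + 6 + 4 = 57.

Step 2 — fraction explained by component i = λ_i / Σ λ:
  PC1: 47/57 = 0.8246
  PC2: 6/57 = 0.1053
  PC3: 4/57 = 0.0702

Step 3 — cumulative fraction after k components = (λ_1 + ... + λ_k) / Σ λ:
  k = 1: 47/57 = 0.8246
  k = 2: (47 + 6)/57 = 53/57 = 0.9298
  k = 3: (47 + 6 + 4)/57 = 57/57 = 1

Summary (fraction, with percent):

explained: PC1 0.8246 (82.46%), PC2 0.1053 (10.53%), PC3 0.0702 (7.02%);  cumulative: 0.8246, 0.9298, 1


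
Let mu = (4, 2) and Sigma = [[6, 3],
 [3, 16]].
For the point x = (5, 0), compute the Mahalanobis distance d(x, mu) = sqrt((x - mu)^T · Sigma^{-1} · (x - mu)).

Step 1 — centre the observation: (x - mu) = (1, -2).

Step 2 — invert Sigma. det(Sigma) = 6·16 - (3)² = 87.
  Sigma^{-1} = (1/det) · [[d, -b], [-b, a]] = [[0.1839, -0.0345],
 [-0.0345, 0.069]].

Step 3 — form the quadratic (x - mu)^T · Sigma^{-1} · (x - mu):
  Sigma^{-1} · (x - mu) = (0.2529, -0.1724).
  (x - mu)^T · [Sigma^{-1} · (x - mu)] = (1)·(0.2529) + (-2)·(-0.1724) = 0.5977.

Step 4 — take square root: d = √(0.5977) ≈ 0.7731.

d(x, mu) = √(0.5977) ≈ 0.7731


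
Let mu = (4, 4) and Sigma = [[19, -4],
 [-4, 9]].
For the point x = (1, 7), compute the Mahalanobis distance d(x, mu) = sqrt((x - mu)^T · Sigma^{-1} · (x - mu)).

Step 1 — centre the observation: (x - mu) = (-3, 3).

Step 2 — invert Sigma. det(Sigma) = 19·9 - (-4)² = 155.
  Sigma^{-1} = (1/det) · [[d, -b], [-b, a]] = [[0.0581, 0.0258],
 [0.0258, 0.1226]].

Step 3 — form the quadratic (x - mu)^T · Sigma^{-1} · (x - mu):
  Sigma^{-1} · (x - mu) = (-0.0968, 0.2903).
  (x - mu)^T · [Sigma^{-1} · (x - mu)] = (-3)·(-0.0968) + (3)·(0.2903) = 1.1613.

Step 4 — take square root: d = √(1.1613) ≈ 1.0776.

d(x, mu) = √(1.1613) ≈ 1.0776


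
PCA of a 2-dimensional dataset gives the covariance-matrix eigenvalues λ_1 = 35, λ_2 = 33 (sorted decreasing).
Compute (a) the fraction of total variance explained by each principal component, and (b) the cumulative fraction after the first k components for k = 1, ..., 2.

Step 1 — total variance = trace(Sigma) = Σ λ_i = 35 + 33 = 68.

Step 2 — fraction explained by component i = λ_i / Σ λ:
  PC1: 35/68 = 0.5147
  PC2: 33/68 = 0.4853

Step 3 — cumulative fraction after k components = (λ_1 + ... + λ_k) / Σ λ:
  k = 1: 35/68 = 0.5147
  k = 2: (35 + 33)/68 = 68/68 = 1

Summary (fraction, with percent):

explained: PC1 0.5147 (51.47%), PC2 0.4853 (48.53%);  cumulative: 0.5147, 1


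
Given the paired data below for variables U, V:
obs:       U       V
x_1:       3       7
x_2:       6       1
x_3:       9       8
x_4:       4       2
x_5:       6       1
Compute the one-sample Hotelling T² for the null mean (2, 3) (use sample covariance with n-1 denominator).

Step 1 — sample mean vector:
  mean(U) = (3 + 6 + 9 + 4 + 6) / 5 = 28/5 = 5.6
  mean(V) = (7 + 1 + 8 + 2 + 1) / 5 = 19/5 = 3.8
  x̄ = (5.6, 3.8),  deviation x̄ - mu_0 = (5.6, 3.8) - (2, 3) = (3.6, 0.8).

Step 2 — sample covariance matrix, S[i,j] = (1/(n-1)) · Σ_k (x_{k,i} - mean_i) · (x_{k,j} - mean_j), divisor n-1 = 4:
  S[U,U] = ((-2.6)·(-2.6) + (0.4)·(0.4) + (3.4)·(3.4) + (-1.6)·(-1.6) + (0.4)·(0.4)) / 4 = 21.2/4 = 5.3
  S[U,V] = ((-2.6)·(3.2) + (0.4)·(-2.8) + (3.4)·(4.2) + (-1.6)·(-1.8) + (0.4)·(-2.8)) / 4 = 6.6/4 = 1.65
  S[V,V] = ((3.2)·(3.2) + (-2.8)·(-2.8) + (4.2)·(4.2) + (-1.8)·(-1.8) + (-2.8)·(-2.8)) / 4 = 46.8/4 = 11.7
  S = [[5.3, 1.65],
 [1.65, 11.7]].

Step 3 — invert S. det(S) = 5.3·11.7 - (1.65)² = 59.2875.
  S^{-1} = (1/det) · [[d, -b], [-b, a]] = [[0.1973, -0.0278],
 [-0.0278, 0.0894]].

Step 4 — quadratic form (x̄ - mu_0)^T · S^{-1} · (x̄ - mu_0):
  S^{-1} · (x̄ - mu_0) = (0.6882, -0.0287),
  (x̄ - mu_0)^T · [...] = (3.6)·(0.6882) + (0.8)·(-0.0287) = 2.4545.

Step 5 — scale by n: T² = 5 · 2.4545 = 12.2724.

T² ≈ 12.2724


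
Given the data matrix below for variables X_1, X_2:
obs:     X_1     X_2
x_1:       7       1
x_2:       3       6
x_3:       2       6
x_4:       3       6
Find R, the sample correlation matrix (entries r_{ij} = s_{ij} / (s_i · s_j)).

Step 1 — column means:
  mean(X_1) = (7 + 3 + 2 + 3) / 4 = 15/4 = 3.75
  mean(X_2) = (1 + 6 + 6 + 6) / 4 = 19/4 = 4.75

Step 2 — sample variances and covariances s[i,j] = (1/(n-1)) · Σ_k (x_{k,i} - mean_i) · (x_{k,j} - mean_j), with n-1 = 3:
  s[X_1,X_1] = ((3.25)·(3.25) + (-0.75)·(-0.75) + (-1.75)·(-1.75) + (-0.75)·(-0.75)) / 3 = 14.75/3 = 4.9167
  s[X_1,X_2] = ((3.25)·(-3.75) + (-0.75)·(1.25) + (-1.75)·(1.25) + (-0.75)·(1.25)) / 3 = -16.25/3 = -5.4167
  s[X_2,X_2] = ((-3.75)·(-3.75) + (1.25)·(1.25) + (1.25)·(1.25) + (1.25)·(1.25)) / 3 = 18.75/3 = 6.25
  Sample standard deviations s_i = √(s[i,i]):
  s(X_1) = √(4.9167) = 2.2174
  s(X_2) = √(6.25) = 2.5

Step 3 — r_{ij} = s_{ij} / (s_i · s_j):
  r[X_1,X_1] = 1 (diagonal).
  r[X_1,X_2] = -5.4167 / (2.2174 · 2.5) = -5.4167 / 5.5434 = -0.9771
  r[X_2,X_2] = 1 (diagonal).

R is symmetric with unit diagonal. Assembling:

R = [[1, -0.9771],
 [-0.9771, 1]]


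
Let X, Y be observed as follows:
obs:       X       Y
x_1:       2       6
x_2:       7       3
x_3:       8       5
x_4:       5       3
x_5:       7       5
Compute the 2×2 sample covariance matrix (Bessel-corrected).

Step 1 — column means:
  mean(X) = (2 + 7 + 8 + 5 + 7) / 5 = 29/5 = 5.8
  mean(Y) = (6 + 3 + 5 + 3 + 5) / 5 = 22/5 = 4.4

Step 2 — sample covariance S[i,j] = (1/(n-1)) · Σ_k (x_{k,i} - mean_i) · (x_{k,j} - mean_j), with n-1 = 4.
  S[X,X] = ((-3.8)·(-3.8) + (1.2)·(1.2) + (2.2)·(2.2) + (-0.8)·(-0.8) + (1.2)·(1.2)) / 4 = 22.8/4 = 5.7
  S[X,Y] = ((-3.8)·(1.6) + (1.2)·(-1.4) + (2.2)·(0.6) + (-0.8)·(-1.4) + (1.2)·(0.6)) / 4 = -4.6/4 = -1.15
  S[Y,Y] = ((1.6)·(1.6) + (-1.4)·(-1.4) + (0.6)·(0.6) + (-1.4)·(-1.4) + (0.6)·(0.6)) / 4 = 7.2/4 = 1.8

S is symmetric (S[j,i] = S[i,j]). Assembling:

S = [[5.7, -1.15],
 [-1.15, 1.8]]
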